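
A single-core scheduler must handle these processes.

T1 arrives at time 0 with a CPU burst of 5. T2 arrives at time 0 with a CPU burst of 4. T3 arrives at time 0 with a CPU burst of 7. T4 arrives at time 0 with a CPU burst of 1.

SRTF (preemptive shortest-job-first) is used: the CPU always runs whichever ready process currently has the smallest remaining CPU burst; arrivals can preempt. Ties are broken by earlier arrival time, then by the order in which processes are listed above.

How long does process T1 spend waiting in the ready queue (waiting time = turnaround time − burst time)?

5

Schedule: | T4 0-1 | T2 1-5 | T1 5-10 | T3 10-17 |
Completion: T1=10  T2=5  T3=17  T4=1
Waiting(T1) = turnaround − burst = 10 − 5 = 5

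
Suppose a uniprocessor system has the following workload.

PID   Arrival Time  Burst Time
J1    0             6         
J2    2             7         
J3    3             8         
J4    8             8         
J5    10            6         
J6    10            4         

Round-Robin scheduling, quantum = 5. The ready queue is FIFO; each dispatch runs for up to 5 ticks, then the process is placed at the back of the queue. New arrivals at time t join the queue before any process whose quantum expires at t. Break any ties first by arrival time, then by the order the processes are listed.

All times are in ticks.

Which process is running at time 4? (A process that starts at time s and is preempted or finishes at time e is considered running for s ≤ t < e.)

J1

Timeline: | J1 0-5 | J2 5-10 | J3 10-15 | J1 15-16 | J4 16-21 | J5 21-26 | J6 26-30 | J2 30-32 | J3 32-35 | J4 35-38 | J5 38-39 |
Completion: J1=16  J2=32  J3=35  J4=38  J5=39  J6=30
Turnaround (C−A): J1=16  J2=30  J3=32  J4=30  J5=29  J6=20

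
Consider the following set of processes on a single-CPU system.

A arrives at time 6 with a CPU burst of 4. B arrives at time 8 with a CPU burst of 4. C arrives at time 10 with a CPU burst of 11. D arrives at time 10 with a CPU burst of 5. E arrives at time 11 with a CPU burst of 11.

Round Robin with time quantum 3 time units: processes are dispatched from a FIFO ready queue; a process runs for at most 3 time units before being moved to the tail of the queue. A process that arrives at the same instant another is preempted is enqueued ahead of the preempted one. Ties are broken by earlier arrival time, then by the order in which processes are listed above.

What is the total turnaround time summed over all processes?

Timeline: | idle 0-6 | A 6-9 | B 9-12 | A 12-13 | C 13-16 | D 16-19 | E 19-22 | B 22-23 | C 23-26 | D 26-28 | E 28-31 | C 31-34 | E 34-37 | C 37-39 | E 39-41 |
Completion: A=13  B=23  C=39  D=28  E=41
Turnaround = completion − arrival: A=7, B=15, C=29, D=18, E=30
Total turnaround = 7 + 15 + 29 + 18 + 30 = 99

99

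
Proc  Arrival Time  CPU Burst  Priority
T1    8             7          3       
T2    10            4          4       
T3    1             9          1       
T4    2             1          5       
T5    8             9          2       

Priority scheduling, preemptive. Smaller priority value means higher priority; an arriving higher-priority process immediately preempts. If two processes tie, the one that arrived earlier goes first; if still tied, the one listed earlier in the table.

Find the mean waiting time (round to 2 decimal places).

11.40

Timeline: | idle 0-1 | T3 1-10 | T5 10-19 | T1 19-26 | T2 26-30 | T4 30-31 |
Completion: T1=26  T2=30  T3=10  T4=31  T5=19
Turnaround (C−A): T1=18  T2=20  T3=9  T4=29  T5=11
Waiting times: T1=11, T2=16, T3=0, T4=28, T5=2
Average waiting = (11+16+0+28+2) / 5 = 57/5 = 11.40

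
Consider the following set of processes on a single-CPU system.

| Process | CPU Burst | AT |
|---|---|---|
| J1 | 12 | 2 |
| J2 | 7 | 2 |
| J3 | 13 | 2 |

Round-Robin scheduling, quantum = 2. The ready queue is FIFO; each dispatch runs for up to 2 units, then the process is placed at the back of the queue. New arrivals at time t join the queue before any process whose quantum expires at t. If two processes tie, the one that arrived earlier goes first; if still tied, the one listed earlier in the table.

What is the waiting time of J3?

19

Gantt: | idle 0-2 | J1 2-4 | J2 4-6 | J3 6-8 | J1 8-10 | J2 10-12 | J3 12-14 | J1 14-16 | J2 16-18 | J3 18-20 | J1 20-22 | J2 22-23 | J3 23-25 | J1 25-27 | J3 27-29 | J1 29-31 | J3 31-34 |
Completion: J1=31  J2=23  J3=34
Turnaround (C−A): J1=29  J2=21  J3=32
Waiting(J3) = turnaround − burst = 32 − 13 = 19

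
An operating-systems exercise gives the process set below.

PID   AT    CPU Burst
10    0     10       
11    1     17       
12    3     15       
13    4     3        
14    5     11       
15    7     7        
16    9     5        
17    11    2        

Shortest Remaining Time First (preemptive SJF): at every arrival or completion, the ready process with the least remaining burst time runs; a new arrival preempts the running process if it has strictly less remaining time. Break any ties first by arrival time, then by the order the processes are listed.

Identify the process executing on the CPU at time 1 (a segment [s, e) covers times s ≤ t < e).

Gantt: | 10 0-4 | 13 4-7 | 10 7-13 | 17 13-15 | 16 15-20 | 15 20-27 | 14 27-38 | 12 38-53 | 11 53-70 |
Completion: 10=13  11=70  12=53  13=7  14=38  15=27  16=20  17=15
Turnaround (C−A): 10=13  11=69  12=50  13=3  14=33  15=20  16=11  17=4

10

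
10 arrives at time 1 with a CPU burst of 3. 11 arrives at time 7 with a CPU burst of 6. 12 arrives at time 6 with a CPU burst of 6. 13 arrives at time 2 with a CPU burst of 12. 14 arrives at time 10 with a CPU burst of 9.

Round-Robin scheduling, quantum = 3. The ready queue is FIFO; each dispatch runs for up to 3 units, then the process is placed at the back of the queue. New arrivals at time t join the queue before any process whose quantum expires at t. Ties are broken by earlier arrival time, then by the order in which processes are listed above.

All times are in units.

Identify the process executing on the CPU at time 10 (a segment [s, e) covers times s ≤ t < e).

11

Gantt: | idle 0-1 | 10 1-4 | 13 4-7 | 12 7-10 | 11 10-13 | 13 13-16 | 14 16-19 | 12 19-22 | 11 22-25 | 13 25-28 | 14 28-31 | 13 31-34 | 14 34-37 |
Completion: 10=4  11=25  12=22  13=34  14=37
Turnaround (C−A): 10=3  11=18  12=16  13=32  14=27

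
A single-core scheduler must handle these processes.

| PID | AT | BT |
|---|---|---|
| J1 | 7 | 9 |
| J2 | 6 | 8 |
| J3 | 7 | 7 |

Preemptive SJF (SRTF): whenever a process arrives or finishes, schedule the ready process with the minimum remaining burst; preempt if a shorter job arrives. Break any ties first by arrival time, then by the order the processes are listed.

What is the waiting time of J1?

Gantt: | idle 0-6 | J2 6-14 | J3 14-21 | J1 21-30 |
Completion: J1=30  J2=14  J3=21
Waiting(J1) = turnaround − burst = 23 − 9 = 14

14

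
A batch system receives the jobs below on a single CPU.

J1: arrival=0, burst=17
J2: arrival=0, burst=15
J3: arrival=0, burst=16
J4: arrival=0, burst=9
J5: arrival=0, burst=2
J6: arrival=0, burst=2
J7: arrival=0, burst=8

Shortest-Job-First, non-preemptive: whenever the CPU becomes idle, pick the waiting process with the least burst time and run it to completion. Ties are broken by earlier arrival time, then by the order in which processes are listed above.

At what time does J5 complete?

2

Gantt: | J5 0-2 | J6 2-4 | J7 4-12 | J4 12-21 | J2 21-36 | J3 36-52 | J1 52-69 |
Completion: J1=69  J2=36  J3=52  J4=21  J5=2  J6=4  J7=12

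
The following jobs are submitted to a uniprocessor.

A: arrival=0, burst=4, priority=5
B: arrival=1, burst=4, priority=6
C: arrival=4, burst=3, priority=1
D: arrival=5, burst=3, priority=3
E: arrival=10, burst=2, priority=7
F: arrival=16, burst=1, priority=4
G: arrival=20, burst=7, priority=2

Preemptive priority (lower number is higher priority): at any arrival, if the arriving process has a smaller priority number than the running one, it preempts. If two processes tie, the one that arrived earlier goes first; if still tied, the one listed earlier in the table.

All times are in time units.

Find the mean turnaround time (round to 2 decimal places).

Schedule: | A 0-4 | C 4-7 | D 7-10 | B 10-14 | E 14-16 | F 16-17 | idle 17-20 | G 20-27 |
Completion: A=4  B=14  C=7  D=10  E=16  F=17  G=27
Turnaround (C−A): A=4  B=13  C=3  D=5  E=6  F=1  G=7
Turnaround times: A=4, B=13, C=3, D=5, E=6, F=1, G=7
Average turnaround = (4+13+3+5+6+1+7) / 7 = 39/7 = 5.57

5.57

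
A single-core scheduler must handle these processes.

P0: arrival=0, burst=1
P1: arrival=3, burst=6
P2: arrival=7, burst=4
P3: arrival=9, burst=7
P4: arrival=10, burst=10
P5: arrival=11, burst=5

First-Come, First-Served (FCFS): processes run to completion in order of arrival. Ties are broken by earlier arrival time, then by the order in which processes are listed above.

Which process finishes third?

P2

Schedule: | P0 0-1 | idle 1-3 | P1 3-9 | P2 9-13 | P3 13-20 | P4 20-30 | P5 30-35 |
Completion: P0=1  P1=9  P2=13  P3=20  P4=30  P5=35
Turnaround (C−A): P0=1  P1=6  P2=6  P3=11  P4=20  P5=24
Finish order: P0 → P1 → P2 → P3 → P4 → P5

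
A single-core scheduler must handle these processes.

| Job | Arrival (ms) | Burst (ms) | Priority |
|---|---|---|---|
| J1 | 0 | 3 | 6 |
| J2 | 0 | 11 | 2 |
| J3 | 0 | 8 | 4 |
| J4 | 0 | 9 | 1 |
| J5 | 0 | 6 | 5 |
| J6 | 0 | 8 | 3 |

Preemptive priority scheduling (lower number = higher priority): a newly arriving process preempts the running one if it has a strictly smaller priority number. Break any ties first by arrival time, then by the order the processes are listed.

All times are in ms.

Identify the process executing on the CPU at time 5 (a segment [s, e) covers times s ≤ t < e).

Gantt: | J4 0-9 | J2 9-20 | J6 20-28 | J3 28-36 | J5 36-42 | J1 42-45 |
Completion: J1=45  J2=20  J3=36  J4=9  J5=42  J6=28

J4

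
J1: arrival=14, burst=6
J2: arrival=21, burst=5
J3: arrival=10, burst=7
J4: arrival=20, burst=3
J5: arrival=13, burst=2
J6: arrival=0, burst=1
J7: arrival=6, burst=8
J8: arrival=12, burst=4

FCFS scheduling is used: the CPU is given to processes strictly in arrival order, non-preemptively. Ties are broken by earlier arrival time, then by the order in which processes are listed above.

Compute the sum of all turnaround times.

102

Schedule: | J6 0-1 | idle 1-6 | J7 6-14 | J3 14-21 | J8 21-25 | J5 25-27 | J1 27-33 | J4 33-36 | J2 36-41 |
Completion: J1=33  J2=41  J3=21  J4=36  J5=27  J6=1  J7=14  J8=25
Turnaround = completion − arrival: J1=19, J2=20, J3=11, J4=16, J5=14, J6=1, J7=8, J8=13
Total turnaround = 19 + 20 + 11 + 16 + 14 + 1 + 8 + 13 = 102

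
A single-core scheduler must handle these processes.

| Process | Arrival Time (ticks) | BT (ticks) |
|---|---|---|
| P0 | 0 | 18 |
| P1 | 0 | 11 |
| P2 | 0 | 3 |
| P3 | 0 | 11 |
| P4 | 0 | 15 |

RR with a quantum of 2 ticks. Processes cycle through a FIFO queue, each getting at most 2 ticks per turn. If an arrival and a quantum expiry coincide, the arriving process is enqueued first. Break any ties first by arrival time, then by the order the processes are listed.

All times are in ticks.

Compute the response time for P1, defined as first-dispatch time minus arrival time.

Gantt: | P0 0-2 | P1 2-4 | P2 4-6 | P3 6-8 | P4 8-10 | P0 10-12 | P1 12-14 | P2 14-15 | P3 15-17 | P4 17-19 | P0 19-21 | P1 21-23 | P3 23-25 | P4 25-27 | P0 27-29 | P1 29-31 | P3 31-33 | P4 33-35 | P0 35-37 | P1 37-39 | P3 39-41 | P4 41-43 | P0 43-45 | P1 45-46 | P3 46-47 | P4 47-49 | P0 49-51 | P4 51-53 | P0 53-55 | P4 55-56 | P0 56-58 |
Completion: P0=58  P1=46  P2=15  P3=47  P4=56
Turnaround (C−A): P0=58  P1=46  P2=15  P3=47  P4=56
Response(P1) = first start − arrival = 2 − 0 = 2

2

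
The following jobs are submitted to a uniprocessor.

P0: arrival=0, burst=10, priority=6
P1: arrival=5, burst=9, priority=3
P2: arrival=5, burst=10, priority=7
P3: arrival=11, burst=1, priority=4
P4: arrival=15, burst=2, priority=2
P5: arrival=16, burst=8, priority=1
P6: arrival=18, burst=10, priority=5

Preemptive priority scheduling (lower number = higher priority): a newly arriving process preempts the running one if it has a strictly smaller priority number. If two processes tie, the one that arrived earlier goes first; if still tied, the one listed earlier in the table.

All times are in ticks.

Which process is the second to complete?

P3

Timeline: | P0 0-5 | P1 5-14 | P3 14-15 | P4 15-16 | P5 16-24 | P4 24-25 | P6 25-35 | P0 35-40 | P2 40-50 |
Completion: P0=40  P1=14  P2=50  P3=15  P4=25  P5=24  P6=35
Turnaround (C−A): P0=40  P1=9  P2=45  P3=4  P4=10  P5=8  P6=17
Finish order: P1 → P3 → P5 → P4 → P6 → P0 → P2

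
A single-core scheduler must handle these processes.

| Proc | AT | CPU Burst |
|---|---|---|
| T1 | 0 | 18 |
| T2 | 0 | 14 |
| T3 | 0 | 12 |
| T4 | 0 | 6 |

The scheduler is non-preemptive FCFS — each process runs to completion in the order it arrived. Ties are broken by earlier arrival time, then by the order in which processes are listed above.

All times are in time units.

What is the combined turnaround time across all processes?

Schedule: | T1 0-18 | T2 18-32 | T3 32-44 | T4 44-50 |
Completion: T1=18  T2=32  T3=44  T4=50
Turnaround (C−A): T1=18  T2=32  T3=44  T4=50
Turnaround = completion − arrival: T1=18, T2=32, T3=44, T4=50
Total turnaround = 18 + 32 + 44 + 50 = 144

144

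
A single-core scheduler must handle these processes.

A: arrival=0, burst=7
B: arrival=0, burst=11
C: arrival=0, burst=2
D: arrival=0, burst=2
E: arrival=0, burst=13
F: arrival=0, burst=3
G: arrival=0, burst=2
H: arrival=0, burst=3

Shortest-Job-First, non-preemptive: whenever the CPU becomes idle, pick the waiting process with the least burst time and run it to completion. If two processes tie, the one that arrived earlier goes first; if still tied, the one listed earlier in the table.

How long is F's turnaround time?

Schedule: | C 0-2 | D 2-4 | G 4-6 | F 6-9 | H 9-12 | A 12-19 | B 19-30 | E 30-43 |
Completion: A=19  B=30  C=2  D=4  E=43  F=9  G=6  H=12
Turnaround (C−A): A=19  B=30  C=2  D=4  E=43  F=9  G=6  H=12
Turnaround(F) = completion − arrival = 9 − 0 = 9

9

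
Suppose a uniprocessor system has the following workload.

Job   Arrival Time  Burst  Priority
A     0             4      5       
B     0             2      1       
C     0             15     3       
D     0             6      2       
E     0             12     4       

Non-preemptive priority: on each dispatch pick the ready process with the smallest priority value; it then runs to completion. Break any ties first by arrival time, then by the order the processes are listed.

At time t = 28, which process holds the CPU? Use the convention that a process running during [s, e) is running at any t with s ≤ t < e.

Gantt: | B 0-2 | D 2-8 | C 8-23 | E 23-35 | A 35-39 |
Completion: A=39  B=2  C=23  D=8  E=35
Turnaround (C−A): A=39  B=2  C=23  D=8  E=35

E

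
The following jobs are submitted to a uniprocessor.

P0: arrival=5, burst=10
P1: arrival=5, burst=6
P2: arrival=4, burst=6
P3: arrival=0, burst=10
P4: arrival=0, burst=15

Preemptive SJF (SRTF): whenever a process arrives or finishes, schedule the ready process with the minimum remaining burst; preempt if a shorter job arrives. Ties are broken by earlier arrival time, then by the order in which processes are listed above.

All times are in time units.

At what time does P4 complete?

47

Gantt: | P3 0-10 | P2 10-16 | P1 16-22 | P0 22-32 | P4 32-47 |
Completion: P0=32  P1=22  P2=16  P3=10  P4=47
Turnaround (C−A): P0=27  P1=17  P2=12  P3=10  P4=47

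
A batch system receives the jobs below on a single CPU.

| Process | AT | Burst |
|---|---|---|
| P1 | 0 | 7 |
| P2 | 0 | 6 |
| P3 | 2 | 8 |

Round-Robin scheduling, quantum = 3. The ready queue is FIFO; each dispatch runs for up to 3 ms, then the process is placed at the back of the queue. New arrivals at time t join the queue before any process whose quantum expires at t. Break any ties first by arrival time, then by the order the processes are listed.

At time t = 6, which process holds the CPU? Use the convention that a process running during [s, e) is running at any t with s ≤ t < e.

P3

Gantt: | P1 0-3 | P2 3-6 | P3 6-9 | P1 9-12 | P2 12-15 | P3 15-18 | P1 18-19 | P3 19-21 |
Completion: P1=19  P2=15  P3=21
Turnaround (C−A): P1=19  P2=15  P3=19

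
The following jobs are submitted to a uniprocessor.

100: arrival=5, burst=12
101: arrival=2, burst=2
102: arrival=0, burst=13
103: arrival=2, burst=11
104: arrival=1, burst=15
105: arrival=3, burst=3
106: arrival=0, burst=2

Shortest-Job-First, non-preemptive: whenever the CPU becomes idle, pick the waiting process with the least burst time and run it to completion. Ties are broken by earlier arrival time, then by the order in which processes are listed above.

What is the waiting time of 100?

Schedule: | 106 0-2 | 101 2-4 | 105 4-7 | 103 7-18 | 100 18-30 | 102 30-43 | 104 43-58 |
Completion: 100=30  101=4  102=43  103=18  104=58  105=7  106=2
Turnaround (C−A): 100=25  101=2  102=43  103=16  104=57  105=4  106=2
Waiting(100) = turnaround − burst = 25 − 12 = 13

13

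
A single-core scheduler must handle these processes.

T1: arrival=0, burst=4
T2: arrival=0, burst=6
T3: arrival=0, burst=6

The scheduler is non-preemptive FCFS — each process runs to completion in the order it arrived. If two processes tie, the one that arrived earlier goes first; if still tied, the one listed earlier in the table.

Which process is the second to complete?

Gantt: | T1 0-4 | T2 4-10 | T3 10-16 |
Completion: T1=4  T2=10  T3=16
Turnaround (C−A): T1=4  T2=10  T3=16
Finish order: T1 → T2 → T3

T2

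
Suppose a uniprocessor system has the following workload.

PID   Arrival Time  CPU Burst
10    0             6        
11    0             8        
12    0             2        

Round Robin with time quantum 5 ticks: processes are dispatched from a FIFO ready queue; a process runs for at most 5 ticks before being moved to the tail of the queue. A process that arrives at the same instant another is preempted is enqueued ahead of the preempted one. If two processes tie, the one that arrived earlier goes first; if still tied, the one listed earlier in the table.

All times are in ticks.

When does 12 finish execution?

12

Timeline: | 10 0-5 | 11 5-10 | 12 10-12 | 10 12-13 | 11 13-16 |
Completion: 10=13  11=16  12=12
Turnaround (C−A): 10=13  11=16  12=12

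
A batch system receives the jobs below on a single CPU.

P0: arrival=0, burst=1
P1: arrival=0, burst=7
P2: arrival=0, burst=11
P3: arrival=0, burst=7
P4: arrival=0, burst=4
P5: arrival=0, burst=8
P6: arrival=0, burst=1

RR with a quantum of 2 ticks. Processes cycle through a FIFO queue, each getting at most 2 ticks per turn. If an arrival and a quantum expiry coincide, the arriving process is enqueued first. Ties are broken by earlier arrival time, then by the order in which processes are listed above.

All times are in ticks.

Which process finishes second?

P6

Gantt: | P0 0-1 | P1 1-3 | P2 3-5 | P3 5-7 | P4 7-9 | P5 9-11 | P6 11-12 | P1 12-14 | P2 14-16 | P3 16-18 | P4 18-20 | P5 20-22 | P1 22-24 | P2 24-26 | P3 26-28 | P5 28-30 | P1 30-31 | P2 31-33 | P3 33-34 | P5 34-36 | P2 36-39 |
Completion: P0=1  P1=31  P2=39  P3=34  P4=20  P5=36  P6=12
Turnaround (C−A): P0=1  P1=31  P2=39  P3=34  P4=20  P5=36  P6=12
Finish order: P0 → P6 → P4 → P1 → P3 → P5 → P2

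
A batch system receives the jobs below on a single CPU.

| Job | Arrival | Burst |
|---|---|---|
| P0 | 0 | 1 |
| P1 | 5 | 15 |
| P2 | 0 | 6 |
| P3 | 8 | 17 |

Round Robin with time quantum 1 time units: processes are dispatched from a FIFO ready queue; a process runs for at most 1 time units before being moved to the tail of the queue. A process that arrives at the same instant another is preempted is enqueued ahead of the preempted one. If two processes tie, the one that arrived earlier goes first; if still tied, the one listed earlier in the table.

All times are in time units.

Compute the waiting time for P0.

0

Timeline: | P0 0-1 | P2 1-5 | P1 5-6 | P2 6-7 | P1 7-8 | P2 8-9 | P3 9-10 | P1 10-11 | P3 11-12 | P1 12-13 | P3 13-14 | P1 14-15 | P3 15-16 | P1 16-17 | P3 17-18 | P1 18-19 | P3 19-20 | P1 20-21 | P3 21-22 | P1 22-23 | P3 23-24 | P1 24-25 | P3 25-26 | P1 26-27 | P3 27-28 | P1 28-29 | P3 29-30 | P1 30-31 | P3 31-32 | P1 32-33 | P3 33-34 | P1 34-35 | P3 35-39 |
Completion: P0=1  P1=35  P2=9  P3=39
Waiting(P0) = turnaround − burst = 1 − 1 = 0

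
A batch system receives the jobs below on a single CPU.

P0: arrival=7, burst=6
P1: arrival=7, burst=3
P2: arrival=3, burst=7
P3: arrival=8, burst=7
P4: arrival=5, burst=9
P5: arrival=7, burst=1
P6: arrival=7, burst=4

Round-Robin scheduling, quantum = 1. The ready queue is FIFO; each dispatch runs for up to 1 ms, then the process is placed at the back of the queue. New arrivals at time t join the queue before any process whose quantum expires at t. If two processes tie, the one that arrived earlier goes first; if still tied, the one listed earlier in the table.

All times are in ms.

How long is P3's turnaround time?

31

Schedule: | idle 0-3 | P2 3-5 | P4 5-6 | P2 6-7 | P4 7-8 | P0 8-9 | P1 9-10 | P5 10-11 | P6 11-12 | P2 12-13 | P3 13-14 | P4 14-15 | P0 15-16 | P1 16-17 | P6 17-18 | P2 18-19 | P3 19-20 | P4 20-21 | P0 21-22 | P1 22-23 | P6 23-24 | P2 24-25 | P3 25-26 | P4 26-27 | P0 27-28 | P6 28-29 | P2 29-30 | P3 30-31 | P4 31-32 | P0 32-33 | P3 33-34 | P4 34-35 | P0 35-36 | P3 36-37 | P4 37-38 | P3 38-39 | P4 39-40 |
Completion: P0=36  P1=23  P2=30  P3=39  P4=40  P5=11  P6=29
Turnaround(P3) = completion − arrival = 39 − 8 = 31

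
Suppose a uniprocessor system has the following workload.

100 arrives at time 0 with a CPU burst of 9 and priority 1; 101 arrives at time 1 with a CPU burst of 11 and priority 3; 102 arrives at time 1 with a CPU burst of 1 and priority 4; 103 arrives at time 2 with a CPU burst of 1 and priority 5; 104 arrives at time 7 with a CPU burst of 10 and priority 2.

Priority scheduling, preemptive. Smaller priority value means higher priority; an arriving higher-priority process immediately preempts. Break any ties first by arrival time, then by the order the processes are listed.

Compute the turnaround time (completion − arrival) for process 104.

12

Gantt: | 100 0-9 | 104 9-19 | 101 19-30 | 102 30-31 | 103 31-32 |
Completion: 100=9  101=30  102=31  103=32  104=19
Turnaround (C−A): 100=9  101=29  102=30  103=30  104=12
Turnaround(104) = completion − arrival = 19 − 7 = 12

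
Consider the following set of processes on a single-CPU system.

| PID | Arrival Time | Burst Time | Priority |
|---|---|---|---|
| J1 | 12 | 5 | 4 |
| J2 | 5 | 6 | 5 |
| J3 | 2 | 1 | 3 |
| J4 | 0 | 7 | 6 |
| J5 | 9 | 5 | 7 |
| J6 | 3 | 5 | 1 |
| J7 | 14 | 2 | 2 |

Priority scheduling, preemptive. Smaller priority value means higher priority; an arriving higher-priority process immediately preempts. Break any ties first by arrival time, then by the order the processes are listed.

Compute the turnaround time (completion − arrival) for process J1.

7

Schedule: | J4 0-2 | J3 2-3 | J6 3-8 | J2 8-12 | J1 12-14 | J7 14-16 | J1 16-19 | J2 19-21 | J4 21-26 | J5 26-31 |
Completion: J1=19  J2=21  J3=3  J4=26  J5=31  J6=8  J7=16
Turnaround (C−A): J1=7  J2=16  J3=1  J4=26  J5=22  J6=5  J7=2
Turnaround(J1) = completion − arrival = 19 − 12 = 7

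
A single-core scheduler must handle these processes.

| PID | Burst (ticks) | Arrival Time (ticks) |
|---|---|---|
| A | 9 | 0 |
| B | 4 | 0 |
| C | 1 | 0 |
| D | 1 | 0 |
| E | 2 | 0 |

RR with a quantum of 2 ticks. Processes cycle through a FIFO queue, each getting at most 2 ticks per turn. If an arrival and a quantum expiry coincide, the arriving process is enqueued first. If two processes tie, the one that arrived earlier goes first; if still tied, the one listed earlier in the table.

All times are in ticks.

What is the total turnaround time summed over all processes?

Timeline: | A 0-2 | B 2-4 | C 4-5 | D 5-6 | E 6-8 | A 8-10 | B 10-12 | A 12-17 |
Completion: A=17  B=12  C=5  D=6  E=8
Turnaround (C−A): A=17  B=12  C=5  D=6  E=8
Turnaround = completion − arrival: A=17, B=12, C=5, D=6, E=8
Total turnaround = 17 + 12 + 5 + 6 + 8 = 48

48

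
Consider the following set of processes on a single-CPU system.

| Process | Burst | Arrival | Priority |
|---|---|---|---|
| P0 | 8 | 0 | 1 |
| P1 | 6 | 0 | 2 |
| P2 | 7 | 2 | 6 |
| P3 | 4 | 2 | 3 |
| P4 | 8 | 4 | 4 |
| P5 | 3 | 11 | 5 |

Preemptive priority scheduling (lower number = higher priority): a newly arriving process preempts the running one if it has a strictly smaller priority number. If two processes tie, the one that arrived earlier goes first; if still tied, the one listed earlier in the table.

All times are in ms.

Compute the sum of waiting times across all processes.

76

Timeline: | P0 0-8 | P1 8-14 | P3 14-18 | P4 18-26 | P5 26-29 | P2 29-36 |
Completion: P0=8  P1=14  P2=36  P3=18  P4=26  P5=29
Turnaround (C−A): P0=8  P1=14  P2=34  P3=16  P4=22  P5=18
Waiting = turnaround − burst: P0=0, P1=8, P2=27, P3=12, P4=14, P5=15
Total waiting = 0 + 8 + 27 + 12 + 14 + 15 = 76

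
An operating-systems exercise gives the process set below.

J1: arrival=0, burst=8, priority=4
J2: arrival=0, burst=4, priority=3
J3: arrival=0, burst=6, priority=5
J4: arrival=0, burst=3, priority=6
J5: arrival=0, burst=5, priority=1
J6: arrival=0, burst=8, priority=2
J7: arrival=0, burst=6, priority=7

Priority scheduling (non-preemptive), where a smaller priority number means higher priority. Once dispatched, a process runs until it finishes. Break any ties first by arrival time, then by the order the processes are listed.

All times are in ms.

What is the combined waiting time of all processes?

Timeline: | J5 0-5 | J6 5-13 | J2 13-17 | J1 17-25 | J3 25-31 | J4 31-34 | J7 34-40 |
Completion: J1=25  J2=17  J3=31  J4=34  J5=5  J6=13  J7=40
Turnaround (C−A): J1=25  J2=17  J3=31  J4=34  J5=5  J6=13  J7=40
Waiting = turnaround − burst: J1=17, J2=13, J3=25, J4=31, J5=0, J6=5, J7=34
Total waiting = 17 + 13 + 25 + 31 + 0 + 5 + 34 = 125

125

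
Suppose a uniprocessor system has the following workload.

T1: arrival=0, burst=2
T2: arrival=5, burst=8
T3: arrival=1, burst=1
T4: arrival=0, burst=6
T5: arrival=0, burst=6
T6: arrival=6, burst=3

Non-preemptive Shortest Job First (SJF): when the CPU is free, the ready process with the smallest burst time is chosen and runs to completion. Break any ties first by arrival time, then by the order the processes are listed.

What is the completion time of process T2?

Gantt: | T1 0-2 | T3 2-3 | T4 3-9 | T6 9-12 | T5 12-18 | T2 18-26 |
Completion: T1=2  T2=26  T3=3  T4=9  T5=18  T6=12

26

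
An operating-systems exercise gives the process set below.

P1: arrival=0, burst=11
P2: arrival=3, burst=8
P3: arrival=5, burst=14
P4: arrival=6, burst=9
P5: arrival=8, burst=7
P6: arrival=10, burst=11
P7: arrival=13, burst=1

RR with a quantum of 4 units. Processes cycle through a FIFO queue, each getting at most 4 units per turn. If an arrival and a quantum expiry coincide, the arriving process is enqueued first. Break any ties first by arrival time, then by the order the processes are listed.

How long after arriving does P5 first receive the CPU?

12

Schedule: | P1 0-4 | P2 4-8 | P1 8-12 | P3 12-16 | P4 16-20 | P5 20-24 | P2 24-28 | P6 28-32 | P1 32-35 | P7 35-36 | P3 36-40 | P4 40-44 | P5 44-47 | P6 47-51 | P3 51-55 | P4 55-56 | P6 56-59 | P3 59-61 |
Completion: P1=35  P2=28  P3=61  P4=56  P5=47  P6=59  P7=36
Turnaround (C−A): P1=35  P2=25  P3=56  P4=50  P5=39  P6=49  P7=23
Response(P5) = first start − arrival = 20 − 8 = 12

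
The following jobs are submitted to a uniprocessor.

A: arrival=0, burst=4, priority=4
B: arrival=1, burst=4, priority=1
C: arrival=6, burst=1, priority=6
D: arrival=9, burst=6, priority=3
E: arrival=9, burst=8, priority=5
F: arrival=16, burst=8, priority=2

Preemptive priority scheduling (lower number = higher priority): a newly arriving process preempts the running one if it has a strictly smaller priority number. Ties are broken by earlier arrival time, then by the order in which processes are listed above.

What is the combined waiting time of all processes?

20

Schedule: | A 0-1 | B 1-5 | A 5-8 | C 8-9 | D 9-15 | E 15-16 | F 16-24 | E 24-31 |
Completion: A=8  B=5  C=9  D=15  E=31  F=24
Turnaround (C−A): A=8  B=4  C=3  D=6  E=22  F=8
Waiting = turnaround − burst: A=4, B=0, C=2, D=0, E=14, F=0
Total waiting = 4 + 0 + 2 + 0 + 14 + 0 = 20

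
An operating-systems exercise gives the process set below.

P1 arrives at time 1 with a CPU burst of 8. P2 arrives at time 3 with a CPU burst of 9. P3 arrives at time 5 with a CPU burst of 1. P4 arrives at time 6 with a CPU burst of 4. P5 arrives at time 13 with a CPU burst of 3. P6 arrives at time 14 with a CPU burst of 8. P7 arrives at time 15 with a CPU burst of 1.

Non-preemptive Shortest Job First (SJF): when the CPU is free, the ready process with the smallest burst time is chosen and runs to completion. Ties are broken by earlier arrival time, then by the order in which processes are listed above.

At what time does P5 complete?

Gantt: | idle 0-1 | P1 1-9 | P3 9-10 | P4 10-14 | P5 14-17 | P7 17-18 | P6 18-26 | P2 26-35 |
Completion: P1=9  P2=35  P3=10  P4=14  P5=17  P6=26  P7=18

17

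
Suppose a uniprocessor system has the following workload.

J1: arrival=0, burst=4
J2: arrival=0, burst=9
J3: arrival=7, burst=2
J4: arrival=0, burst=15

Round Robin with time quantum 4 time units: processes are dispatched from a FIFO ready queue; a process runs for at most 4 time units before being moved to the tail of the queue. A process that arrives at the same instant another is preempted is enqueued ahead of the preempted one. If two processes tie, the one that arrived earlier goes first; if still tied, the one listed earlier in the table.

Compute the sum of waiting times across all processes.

Timeline: | J1 0-4 | J2 4-8 | J4 8-12 | J3 12-14 | J2 14-18 | J4 18-22 | J2 22-23 | J4 23-30 |
Completion: J1=4  J2=23  J3=14  J4=30
Waiting = turnaround − burst: J1=0, J2=14, J3=5, J4=15
Total waiting = 0 + 14 + 5 + 15 = 34

34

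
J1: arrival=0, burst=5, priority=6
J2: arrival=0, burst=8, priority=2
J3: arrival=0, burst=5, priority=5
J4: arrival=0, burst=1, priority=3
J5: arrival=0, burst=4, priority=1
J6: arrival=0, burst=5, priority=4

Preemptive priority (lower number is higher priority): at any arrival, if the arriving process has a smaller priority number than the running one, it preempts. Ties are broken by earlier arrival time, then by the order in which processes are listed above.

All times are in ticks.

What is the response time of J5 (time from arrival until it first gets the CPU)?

0

Timeline: | J5 0-4 | J2 4-12 | J4 12-13 | J6 13-18 | J3 18-23 | J1 23-28 |
Completion: J1=28  J2=12  J3=23  J4=13  J5=4  J6=18
Response(J5) = first start − arrival = 0 − 0 = 0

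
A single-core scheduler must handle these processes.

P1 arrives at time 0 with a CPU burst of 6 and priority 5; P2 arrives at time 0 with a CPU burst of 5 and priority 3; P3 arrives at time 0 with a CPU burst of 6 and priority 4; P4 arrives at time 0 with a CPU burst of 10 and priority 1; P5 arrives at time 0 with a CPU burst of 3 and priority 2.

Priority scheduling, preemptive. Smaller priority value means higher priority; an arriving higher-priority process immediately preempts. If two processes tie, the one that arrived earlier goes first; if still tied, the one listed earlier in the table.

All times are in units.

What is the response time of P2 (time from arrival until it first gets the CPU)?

13

Schedule: | P4 0-10 | P5 10-13 | P2 13-18 | P3 18-24 | P1 24-30 |
Completion: P1=30  P2=18  P3=24  P4=10  P5=13
Response(P2) = first start − arrival = 13 − 0 = 13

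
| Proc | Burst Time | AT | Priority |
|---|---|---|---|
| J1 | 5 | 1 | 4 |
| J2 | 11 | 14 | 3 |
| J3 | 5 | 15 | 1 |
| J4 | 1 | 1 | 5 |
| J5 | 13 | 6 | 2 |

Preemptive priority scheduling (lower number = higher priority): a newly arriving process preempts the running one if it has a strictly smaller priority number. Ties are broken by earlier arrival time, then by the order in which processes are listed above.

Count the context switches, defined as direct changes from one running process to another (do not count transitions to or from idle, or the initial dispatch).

5

Gantt: | idle 0-1 | J1 1-6 | J5 6-15 | J3 15-20 | J5 20-24 | J2 24-35 | J4 35-36 |
Completion: J1=6  J2=35  J3=20  J4=36  J5=24
Turnaround (C−A): J1=5  J2=21  J3=5  J4=35  J5=18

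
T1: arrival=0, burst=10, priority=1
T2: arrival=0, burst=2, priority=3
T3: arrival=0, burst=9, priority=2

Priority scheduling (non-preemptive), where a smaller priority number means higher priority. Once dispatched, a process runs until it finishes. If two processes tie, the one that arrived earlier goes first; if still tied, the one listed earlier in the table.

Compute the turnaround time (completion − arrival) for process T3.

19

Schedule: | T1 0-10 | T3 10-19 | T2 19-21 |
Completion: T1=10  T2=21  T3=19
Turnaround (C−A): T1=10  T2=21  T3=19
Turnaround(T3) = completion − arrival = 19 − 0 = 19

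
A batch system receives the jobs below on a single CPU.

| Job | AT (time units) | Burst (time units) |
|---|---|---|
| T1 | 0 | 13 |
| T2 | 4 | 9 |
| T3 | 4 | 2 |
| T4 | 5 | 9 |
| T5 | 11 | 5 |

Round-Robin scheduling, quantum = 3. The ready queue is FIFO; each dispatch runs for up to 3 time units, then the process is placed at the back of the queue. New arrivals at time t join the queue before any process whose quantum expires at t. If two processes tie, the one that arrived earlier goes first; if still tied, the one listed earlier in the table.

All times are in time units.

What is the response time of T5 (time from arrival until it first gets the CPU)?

9

Gantt: | T1 0-6 | T2 6-9 | T3 9-11 | T4 11-14 | T1 14-17 | T2 17-20 | T5 20-23 | T4 23-26 | T1 26-29 | T2 29-32 | T5 32-34 | T4 34-37 | T1 37-38 |
Completion: T1=38  T2=32  T3=11  T4=37  T5=34
Turnaround (C−A): T1=38  T2=28  T3=7  T4=32  T5=23
Response(T5) = first start − arrival = 20 − 11 = 9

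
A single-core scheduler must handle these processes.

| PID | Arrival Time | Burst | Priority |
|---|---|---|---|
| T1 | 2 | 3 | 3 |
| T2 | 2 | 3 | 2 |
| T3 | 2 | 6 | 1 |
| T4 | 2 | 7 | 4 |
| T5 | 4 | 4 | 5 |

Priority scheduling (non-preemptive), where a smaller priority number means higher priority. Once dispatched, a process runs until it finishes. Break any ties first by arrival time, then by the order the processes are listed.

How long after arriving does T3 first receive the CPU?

0

Schedule: | idle 0-2 | T3 2-8 | T2 8-11 | T1 11-14 | T4 14-21 | T5 21-25 |
Completion: T1=14  T2=11  T3=8  T4=21  T5=25
Turnaround (C−A): T1=12  T2=9  T3=6  T4=19  T5=21
Response(T3) = first start − arrival = 2 − 2 = 0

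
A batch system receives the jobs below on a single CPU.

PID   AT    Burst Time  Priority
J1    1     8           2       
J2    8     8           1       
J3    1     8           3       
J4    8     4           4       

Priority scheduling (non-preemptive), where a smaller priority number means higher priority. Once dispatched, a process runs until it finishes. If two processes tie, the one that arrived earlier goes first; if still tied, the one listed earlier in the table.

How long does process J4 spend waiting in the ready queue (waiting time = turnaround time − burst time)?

Timeline: | idle 0-1 | J1 1-9 | J2 9-17 | J3 17-25 | J4 25-29 |
Completion: J1=9  J2=17  J3=25  J4=29
Turnaround (C−A): J1=8  J2=9  J3=24  J4=21
Waiting(J4) = turnaround − burst = 21 − 4 = 17

17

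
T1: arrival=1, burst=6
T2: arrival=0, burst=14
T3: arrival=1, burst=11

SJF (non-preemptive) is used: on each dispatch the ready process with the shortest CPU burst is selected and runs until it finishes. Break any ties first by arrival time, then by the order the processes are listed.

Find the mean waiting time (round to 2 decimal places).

Timeline: | T2 0-14 | T1 14-20 | T3 20-31 |
Completion: T1=20  T2=14  T3=31
Turnaround (C−A): T1=19  T2=14  T3=30
Waiting times: T1=13, T2=0, T3=19
Average waiting = (13+0+19) / 3 = 32/3 = 10.67

10.67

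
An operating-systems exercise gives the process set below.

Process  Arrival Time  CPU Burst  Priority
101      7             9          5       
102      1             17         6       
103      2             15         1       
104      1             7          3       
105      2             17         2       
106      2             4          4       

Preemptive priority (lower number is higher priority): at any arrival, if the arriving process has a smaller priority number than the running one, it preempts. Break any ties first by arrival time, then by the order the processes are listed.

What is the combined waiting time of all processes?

Gantt: | idle 0-1 | 104 1-2 | 103 2-17 | 105 17-34 | 104 34-40 | 106 40-44 | 101 44-53 | 102 53-70 |
Completion: 101=53  102=70  103=17  104=40  105=34  106=44
Waiting = turnaround − burst: 101=37, 102=52, 103=0, 104=32, 105=15, 106=38
Total waiting = 37 + 52 + 0 + 32 + 15 + 38 = 174

174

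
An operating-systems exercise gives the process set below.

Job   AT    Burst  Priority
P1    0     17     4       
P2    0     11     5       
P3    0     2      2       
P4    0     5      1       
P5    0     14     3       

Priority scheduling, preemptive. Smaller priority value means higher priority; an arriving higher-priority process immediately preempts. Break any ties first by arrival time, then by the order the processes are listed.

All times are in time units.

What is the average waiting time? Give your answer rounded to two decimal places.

14.20

Gantt: | P4 0-5 | P3 5-7 | P5 7-21 | P1 21-38 | P2 38-49 |
Completion: P1=38  P2=49  P3=7  P4=5  P5=21
Waiting times: P1=21, P2=38, P3=5, P4=0, P5=7
Average waiting = (21+38+5+0+7) / 5 = 71/5 = 14.20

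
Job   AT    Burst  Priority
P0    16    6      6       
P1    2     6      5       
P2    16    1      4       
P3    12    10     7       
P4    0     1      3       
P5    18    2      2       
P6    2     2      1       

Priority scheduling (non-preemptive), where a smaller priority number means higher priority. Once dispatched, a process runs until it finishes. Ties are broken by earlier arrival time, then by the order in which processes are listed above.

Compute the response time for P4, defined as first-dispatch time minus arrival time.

0

Gantt: | P4 0-1 | idle 1-2 | P6 2-4 | P1 4-10 | idle 10-12 | P3 12-22 | P5 22-24 | P2 24-25 | P0 25-31 |
Completion: P0=31  P1=10  P2=25  P3=22  P4=1  P5=24  P6=4
Turnaround (C−A): P0=15  P1=8  P2=9  P3=10  P4=1  P5=6  P6=2
Response(P4) = first start − arrival = 0 − 0 = 0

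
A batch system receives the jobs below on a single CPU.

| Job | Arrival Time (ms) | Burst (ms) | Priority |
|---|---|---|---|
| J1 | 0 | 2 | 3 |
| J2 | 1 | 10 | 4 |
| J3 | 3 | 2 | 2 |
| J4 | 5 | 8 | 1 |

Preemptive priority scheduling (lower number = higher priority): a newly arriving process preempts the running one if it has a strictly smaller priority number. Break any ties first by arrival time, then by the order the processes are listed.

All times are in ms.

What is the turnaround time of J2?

21

Schedule: | J1 0-2 | J2 2-3 | J3 3-5 | J4 5-13 | J2 13-22 |
Completion: J1=2  J2=22  J3=5  J4=13
Turnaround(J2) = completion − arrival = 22 − 1 = 21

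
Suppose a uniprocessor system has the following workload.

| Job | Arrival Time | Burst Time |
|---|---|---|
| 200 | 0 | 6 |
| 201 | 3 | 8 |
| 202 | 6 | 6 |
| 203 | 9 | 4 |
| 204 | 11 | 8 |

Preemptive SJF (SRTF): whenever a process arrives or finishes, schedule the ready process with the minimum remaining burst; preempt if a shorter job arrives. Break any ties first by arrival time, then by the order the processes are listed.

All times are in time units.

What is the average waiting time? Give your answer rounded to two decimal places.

5.80

Gantt: | 200 0-6 | 202 6-12 | 203 12-16 | 201 16-24 | 204 24-32 |
Completion: 200=6  201=24  202=12  203=16  204=32
Waiting times: 200=0, 201=13, 202=0, 203=3, 204=13
Average waiting = (0+13+0+3+13) / 5 = 29/5 = 5.80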